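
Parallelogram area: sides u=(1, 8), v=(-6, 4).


|u x v| = |1*4 - 8*(-6)|
= |4 - (-48)| = 52

52


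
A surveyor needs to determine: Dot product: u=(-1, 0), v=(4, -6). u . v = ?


u . v = u_x*v_x + u_y*v_y = (-1)*4 + 0*(-6)
= (-4) + 0 = -4

-4


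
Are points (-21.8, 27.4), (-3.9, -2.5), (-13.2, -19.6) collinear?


Cross product: ((-3.9)-(-21.8))*((-19.6)-27.4) - ((-2.5)-27.4)*((-13.2)-(-21.8))
= -584.16

No, not collinear


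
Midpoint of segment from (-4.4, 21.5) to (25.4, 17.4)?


M = (((-4.4)+25.4)/2, (21.5+17.4)/2)
= (10.5, 19.45)

(10.5, 19.45)


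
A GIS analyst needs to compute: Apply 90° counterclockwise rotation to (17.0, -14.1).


90° CCW: (x,y) -> (-y, x)
(17,-14.1) -> (14.1, 17)

(14.1, 17)


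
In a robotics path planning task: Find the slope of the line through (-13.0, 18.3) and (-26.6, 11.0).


slope = (y2-y1)/(x2-x1) = (11-18.3)/((-26.6)-(-13)) = (-7.3)/(-13.6) = 0.5368

0.5368


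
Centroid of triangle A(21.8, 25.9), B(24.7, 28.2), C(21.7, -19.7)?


Centroid = ((x_A+x_B+x_C)/3, (y_A+y_B+y_C)/3)
= ((21.8+24.7+21.7)/3, (25.9+28.2+(-19.7))/3)
= (22.7333, 11.4667)

(22.7333, 11.4667)


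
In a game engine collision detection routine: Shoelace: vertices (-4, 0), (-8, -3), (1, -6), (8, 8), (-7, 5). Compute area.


Shoelace sum: ((-4)*(-3) - (-8)*0) + ((-8)*(-6) - 1*(-3)) + (1*8 - 8*(-6)) + (8*5 - (-7)*8) + ((-7)*0 - (-4)*5)
= 235
Area = |235|/2 = 117.5

117.5


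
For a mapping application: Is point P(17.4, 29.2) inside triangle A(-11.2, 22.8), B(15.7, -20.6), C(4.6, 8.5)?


Cross products: AB x AP = 1413.4, BC x BP = -602.25, CA x CP = -510.1
All same sign? no

No, outside


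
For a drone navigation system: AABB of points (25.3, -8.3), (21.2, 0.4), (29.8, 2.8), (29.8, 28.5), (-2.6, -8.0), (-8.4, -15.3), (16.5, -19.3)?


x range: [-8.4, 29.8]
y range: [-19.3, 28.5]
Bounding box: (-8.4,-19.3) to (29.8,28.5)

(-8.4,-19.3) to (29.8,28.5)


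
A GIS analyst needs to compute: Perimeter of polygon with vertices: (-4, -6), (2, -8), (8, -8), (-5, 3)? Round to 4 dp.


Sides: (-4, -6)->(2, -8): sqrt(40) = 6.324555, (2, -8)->(8, -8): sqrt(36) = 6, (8, -8)->(-5, 3): sqrt(290) = 17.029386, (-5, 3)->(-4, -6): sqrt(82) = 9.055385
Sum = 38.409326
Perimeter = 38.4093

38.4093


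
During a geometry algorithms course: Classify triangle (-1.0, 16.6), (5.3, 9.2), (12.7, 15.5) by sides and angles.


Side lengths squared: AB^2=94.45, BC^2=94.45, CA^2=188.9
Sorted: [94.45, 94.45, 188.9]
By sides: Isosceles, By angles: Right

Isosceles, Right


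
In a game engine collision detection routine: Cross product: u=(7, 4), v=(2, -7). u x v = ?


u x v = u_x*v_y - u_y*v_x = 7*(-7) - 4*2
= (-49) - 8 = -57

-57


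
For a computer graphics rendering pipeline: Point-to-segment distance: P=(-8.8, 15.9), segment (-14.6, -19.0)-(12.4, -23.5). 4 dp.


Project P onto AB: t = 0 (clamped to [0,1])
Closest point on segment: (-14.6, -19)
Distance: 35.3787

35.3787


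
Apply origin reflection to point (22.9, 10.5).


Reflection over origin: (x,y) -> (-x,-y)
(22.9, 10.5) -> (-22.9, -10.5)

(-22.9, -10.5)


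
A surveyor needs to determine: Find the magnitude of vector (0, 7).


|u| = sqrt(0^2 + 7^2) = sqrt(49) = 7

7


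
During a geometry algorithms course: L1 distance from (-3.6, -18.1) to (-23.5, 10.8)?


|(-3.6)-(-23.5)| + |(-18.1)-10.8| = 19.9 + 28.9 = 48.8

48.8


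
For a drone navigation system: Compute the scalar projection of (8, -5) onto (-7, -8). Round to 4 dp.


u.v = -16, |v| = sqrt(113) = 10.6301
Scalar projection = u.v / |v| = -16 / sqrt(113) = -1.5052

-1.5052


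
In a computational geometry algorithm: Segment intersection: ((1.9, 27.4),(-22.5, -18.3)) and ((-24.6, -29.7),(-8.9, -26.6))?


Cross products: d1=814.32, d2=172.47, d3=182.19, d4=824.04
d1*d2 < 0 and d3*d4 < 0? no

No, they don't intersect


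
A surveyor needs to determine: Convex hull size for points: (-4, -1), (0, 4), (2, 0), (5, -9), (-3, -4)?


Convex hull vertices (CCW): (-4, -1), (-3, -4), (5, -9), (2, 0), (0, 4)
Count = 5

5


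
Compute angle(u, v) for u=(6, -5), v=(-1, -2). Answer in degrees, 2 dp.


u.v = 4, |u| = sqrt(61) = 7.8102, |v| = sqrt(5) = 2.2361
cos(theta) = u.v/(|u||v|) = 4/sqrt(305) = 0.229039
theta = acos(0.229039) = 76.76 degrees

76.76 degrees


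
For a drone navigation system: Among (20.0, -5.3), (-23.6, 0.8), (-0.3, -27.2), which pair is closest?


d(P0,P1) = 44.0247, d(P0,P2) = 29.8613, d(P1,P2) = 36.4265
Closest: P0 and P2

Closest pair: (20.0, -5.3) and (-0.3, -27.2), distance = 29.8613


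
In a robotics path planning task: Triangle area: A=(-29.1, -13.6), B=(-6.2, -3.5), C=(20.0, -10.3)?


Area = |x_A(y_B-y_C) + x_B(y_C-y_A) + x_C(y_A-y_B)|/2
= |(-197.88) + (-20.46) + (-202)|/2
= 420.34/2 = 210.17

210.17


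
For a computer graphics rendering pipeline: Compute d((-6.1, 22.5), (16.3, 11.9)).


dx=22.4, dy=-10.6
d^2 = 22.4^2 + (-10.6)^2 = 614.12
d = sqrt(614.12) = 24.7814

24.7814


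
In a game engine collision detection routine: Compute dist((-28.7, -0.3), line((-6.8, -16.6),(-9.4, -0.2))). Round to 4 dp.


|cross product| = 316.78
|line direction| = sqrt(275.72) = 16.6048
Distance = 316.78/sqrt(275.72) = 19.0776

19.0776


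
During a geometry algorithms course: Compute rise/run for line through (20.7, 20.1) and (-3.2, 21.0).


slope = (y2-y1)/(x2-x1) = (21-20.1)/((-3.2)-20.7) = 0.9/(-23.9) = -0.0377

-0.0377


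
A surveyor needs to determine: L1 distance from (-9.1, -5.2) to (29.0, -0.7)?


|(-9.1)-29| + |(-5.2)-(-0.7)| = 38.1 + 4.5 = 42.6

42.6


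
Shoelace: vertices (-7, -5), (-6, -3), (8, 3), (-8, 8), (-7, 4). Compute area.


Shoelace sum: ((-7)*(-3) - (-6)*(-5)) + ((-6)*3 - 8*(-3)) + (8*8 - (-8)*3) + ((-8)*4 - (-7)*8) + ((-7)*(-5) - (-7)*4)
= 172
Area = |172|/2 = 86

86


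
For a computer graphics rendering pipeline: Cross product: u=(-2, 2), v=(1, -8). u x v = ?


u x v = u_x*v_y - u_y*v_x = (-2)*(-8) - 2*1
= 16 - 2 = 14

14


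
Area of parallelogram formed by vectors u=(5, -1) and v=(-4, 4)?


|u x v| = |5*4 - (-1)*(-4)|
= |20 - 4| = 16

16


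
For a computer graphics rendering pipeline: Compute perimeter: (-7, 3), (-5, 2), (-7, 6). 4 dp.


Sides: (-7, 3)->(-5, 2): sqrt(5) = 2.236068, (-5, 2)->(-7, 6): sqrt(20) = 4.472136, (-7, 6)->(-7, 3): sqrt(9) = 3
Sum = 9.708204
Perimeter = 9.7082

9.7082


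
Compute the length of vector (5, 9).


|u| = sqrt(5^2 + 9^2) = sqrt(106) = 10.2956

10.2956


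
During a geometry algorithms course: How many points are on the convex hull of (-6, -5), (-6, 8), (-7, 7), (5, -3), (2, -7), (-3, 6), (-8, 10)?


Convex hull vertices (CCW): (-8, 10), (-6, -5), (2, -7), (5, -3), (-3, 6)
Count = 5

5


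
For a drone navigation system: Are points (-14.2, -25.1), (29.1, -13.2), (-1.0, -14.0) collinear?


Cross product: (29.1-(-14.2))*((-14)-(-25.1)) - ((-13.2)-(-25.1))*((-1)-(-14.2))
= 323.55

No, not collinear


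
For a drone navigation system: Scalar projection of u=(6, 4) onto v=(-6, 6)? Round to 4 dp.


u.v = -12, |v| = sqrt(72) = 8.4853
Scalar projection = u.v / |v| = -12 / sqrt(72) = -1.4142

-1.4142


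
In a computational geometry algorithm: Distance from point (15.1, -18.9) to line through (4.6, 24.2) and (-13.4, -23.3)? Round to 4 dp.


|cross product| = 1274.55
|line direction| = sqrt(2580.25) = 50.7962
Distance = 1274.55/sqrt(2580.25) = 25.0915

25.0915


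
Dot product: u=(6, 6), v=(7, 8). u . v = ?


u . v = u_x*v_x + u_y*v_y = 6*7 + 6*8
= 42 + 48 = 90

90


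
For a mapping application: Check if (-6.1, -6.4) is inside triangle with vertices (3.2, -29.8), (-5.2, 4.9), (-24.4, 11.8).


Cross products: AB x AP = 126.15, BC x BP = 223.17, CA x CP = 258.96
All same sign? yes

Yes, inside


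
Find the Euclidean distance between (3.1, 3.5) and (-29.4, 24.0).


dx=-32.5, dy=20.5
d^2 = (-32.5)^2 + 20.5^2 = 1476.5
d = sqrt(1476.5) = 38.4253

38.4253


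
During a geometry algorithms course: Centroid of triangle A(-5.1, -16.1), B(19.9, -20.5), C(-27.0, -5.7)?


Centroid = ((x_A+x_B+x_C)/3, (y_A+y_B+y_C)/3)
= (((-5.1)+19.9+(-27))/3, ((-16.1)+(-20.5)+(-5.7))/3)
= (-4.0667, -14.1)

(-4.0667, -14.1)


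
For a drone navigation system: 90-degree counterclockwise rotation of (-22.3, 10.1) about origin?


90° CCW: (x,y) -> (-y, x)
(-22.3,10.1) -> (-10.1, -22.3)

(-10.1, -22.3)


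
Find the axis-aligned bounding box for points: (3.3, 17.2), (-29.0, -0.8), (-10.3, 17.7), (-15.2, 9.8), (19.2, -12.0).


x range: [-29, 19.2]
y range: [-12, 17.7]
Bounding box: (-29,-12) to (19.2,17.7)

(-29,-12) to (19.2,17.7)


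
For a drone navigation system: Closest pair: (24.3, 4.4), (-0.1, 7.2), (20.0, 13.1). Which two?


d(P0,P1) = 24.5601, d(P0,P2) = 9.7046, d(P1,P2) = 20.948
Closest: P0 and P2

Closest pair: (24.3, 4.4) and (20.0, 13.1), distance = 9.7046


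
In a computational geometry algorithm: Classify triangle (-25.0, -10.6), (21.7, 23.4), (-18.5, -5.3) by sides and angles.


Side lengths squared: AB^2=3336.89, BC^2=2439.73, CA^2=70.34
Sorted: [70.34, 2439.73, 3336.89]
By sides: Scalene, By angles: Obtuse

Scalene, Obtuse


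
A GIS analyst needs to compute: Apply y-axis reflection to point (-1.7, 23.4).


Reflection over y-axis: (x,y) -> (-x,y)
(-1.7, 23.4) -> (1.7, 23.4)

(1.7, 23.4)


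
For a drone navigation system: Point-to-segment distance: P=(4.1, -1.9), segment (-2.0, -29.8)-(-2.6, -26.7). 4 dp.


Project P onto AB: t = 1 (clamped to [0,1])
Closest point on segment: (-2.6, -26.7)
Distance: 25.6891

25.6891


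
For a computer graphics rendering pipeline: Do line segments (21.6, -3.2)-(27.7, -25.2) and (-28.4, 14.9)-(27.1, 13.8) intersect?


Cross products: d1=-949.55, d2=-2163.84, d3=-989.59, d4=224.7
d1*d2 < 0 and d3*d4 < 0? no

No, they don't intersect


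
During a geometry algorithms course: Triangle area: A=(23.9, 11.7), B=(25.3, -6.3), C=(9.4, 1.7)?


Area = |x_A(y_B-y_C) + x_B(y_C-y_A) + x_C(y_A-y_B)|/2
= |(-191.2) + (-253) + 169.2|/2
= 275/2 = 137.5

137.5


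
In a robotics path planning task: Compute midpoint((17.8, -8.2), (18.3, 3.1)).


M = ((17.8+18.3)/2, ((-8.2)+3.1)/2)
= (18.05, -2.55)

(18.05, -2.55)


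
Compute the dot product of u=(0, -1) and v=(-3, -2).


u . v = u_x*v_x + u_y*v_y = 0*(-3) + (-1)*(-2)
= 0 + 2 = 2

2


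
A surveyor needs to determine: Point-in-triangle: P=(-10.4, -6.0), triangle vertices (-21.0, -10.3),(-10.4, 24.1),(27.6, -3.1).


Cross products: AB x AP = -319.06, BC x BP = -1143.8, CA x CP = -132.66
All same sign? yes

Yes, inside


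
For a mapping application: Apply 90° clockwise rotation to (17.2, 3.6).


90° CW: (x,y) -> (y, -x)
(17.2,3.6) -> (3.6, -17.2)

(3.6, -17.2)


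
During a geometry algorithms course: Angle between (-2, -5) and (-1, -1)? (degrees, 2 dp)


u.v = 7, |u| = sqrt(29) = 5.3852, |v| = sqrt(2) = 1.4142
cos(theta) = u.v/(|u||v|) = 7/sqrt(58) = 0.919145
theta = acos(0.919145) = 23.2 degrees

23.2 degrees


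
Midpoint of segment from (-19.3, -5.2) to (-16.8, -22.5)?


M = (((-19.3)+(-16.8))/2, ((-5.2)+(-22.5))/2)
= (-18.05, -13.85)

(-18.05, -13.85)


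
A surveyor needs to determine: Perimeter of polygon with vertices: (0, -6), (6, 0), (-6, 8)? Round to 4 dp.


Sides: (0, -6)->(6, 0): sqrt(72) = 8.485281, (6, 0)->(-6, 8): sqrt(208) = 14.422205, (-6, 8)->(0, -6): sqrt(232) = 15.231546
Sum = 38.139032
Perimeter = 38.139

38.139


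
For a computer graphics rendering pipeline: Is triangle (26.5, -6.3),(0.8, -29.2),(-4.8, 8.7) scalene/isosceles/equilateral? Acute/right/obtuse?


Side lengths squared: AB^2=1184.9, BC^2=1467.77, CA^2=1204.69
Sorted: [1184.9, 1204.69, 1467.77]
By sides: Scalene, By angles: Acute

Scalene, Acute


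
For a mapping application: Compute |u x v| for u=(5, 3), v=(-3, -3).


|u x v| = |5*(-3) - 3*(-3)|
= |(-15) - (-9)| = 6

6


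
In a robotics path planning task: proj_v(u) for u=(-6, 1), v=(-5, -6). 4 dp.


u.v = 24, |v| = sqrt(61) = 7.8102
Scalar projection = u.v / |v| = 24 / sqrt(61) = 3.0729

3.0729


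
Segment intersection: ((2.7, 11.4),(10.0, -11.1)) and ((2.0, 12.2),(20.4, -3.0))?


Cross products: d1=-4.08, d2=-307.12, d3=-9.91, d4=293.13
d1*d2 < 0 and d3*d4 < 0? no

No, they don't intersect


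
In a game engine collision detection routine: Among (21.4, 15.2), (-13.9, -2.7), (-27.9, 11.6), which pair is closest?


d(P0,P1) = 39.579, d(P0,P2) = 49.4313, d(P1,P2) = 20.0122
Closest: P1 and P2

Closest pair: (-13.9, -2.7) and (-27.9, 11.6), distance = 20.0122


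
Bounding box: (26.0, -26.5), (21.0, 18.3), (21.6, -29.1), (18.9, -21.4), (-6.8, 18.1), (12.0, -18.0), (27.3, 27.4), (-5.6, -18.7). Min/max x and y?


x range: [-6.8, 27.3]
y range: [-29.1, 27.4]
Bounding box: (-6.8,-29.1) to (27.3,27.4)

(-6.8,-29.1) to (27.3,27.4)


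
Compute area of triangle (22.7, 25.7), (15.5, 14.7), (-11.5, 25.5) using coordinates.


Area = |x_A(y_B-y_C) + x_B(y_C-y_A) + x_C(y_A-y_B)|/2
= |(-245.16) + (-3.1) + (-126.5)|/2
= 374.76/2 = 187.38

187.38


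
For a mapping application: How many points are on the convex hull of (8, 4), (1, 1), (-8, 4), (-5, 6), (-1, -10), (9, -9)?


Convex hull vertices (CCW): (-8, 4), (-1, -10), (9, -9), (8, 4), (-5, 6)
Count = 5

5


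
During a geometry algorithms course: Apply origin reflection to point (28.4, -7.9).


Reflection over origin: (x,y) -> (-x,-y)
(28.4, -7.9) -> (-28.4, 7.9)

(-28.4, 7.9)


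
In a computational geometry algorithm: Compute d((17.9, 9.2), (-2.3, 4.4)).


dx=-20.2, dy=-4.8
d^2 = (-20.2)^2 + (-4.8)^2 = 431.08
d = sqrt(431.08) = 20.7625

20.7625


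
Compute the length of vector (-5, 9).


|u| = sqrt((-5)^2 + 9^2) = sqrt(106) = 10.2956

10.2956


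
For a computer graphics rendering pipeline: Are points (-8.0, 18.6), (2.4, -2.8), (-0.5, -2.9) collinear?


Cross product: (2.4-(-8))*((-2.9)-18.6) - ((-2.8)-18.6)*((-0.5)-(-8))
= -63.1

No, not collinear


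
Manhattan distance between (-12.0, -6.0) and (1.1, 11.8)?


|(-12)-1.1| + |(-6)-11.8| = 13.1 + 17.8 = 30.9

30.9


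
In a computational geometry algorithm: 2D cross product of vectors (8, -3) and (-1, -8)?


u x v = u_x*v_y - u_y*v_x = 8*(-8) - (-3)*(-1)
= (-64) - 3 = -67

-67


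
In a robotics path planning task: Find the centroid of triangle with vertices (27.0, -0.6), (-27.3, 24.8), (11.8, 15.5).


Centroid = ((x_A+x_B+x_C)/3, (y_A+y_B+y_C)/3)
= ((27+(-27.3)+11.8)/3, ((-0.6)+24.8+15.5)/3)
= (3.8333, 13.2333)

(3.8333, 13.2333)


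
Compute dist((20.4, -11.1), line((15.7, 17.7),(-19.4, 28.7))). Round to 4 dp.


|cross product| = 959.18
|line direction| = sqrt(1353.01) = 36.7833
Distance = 959.18/sqrt(1353.01) = 26.0765

26.0765


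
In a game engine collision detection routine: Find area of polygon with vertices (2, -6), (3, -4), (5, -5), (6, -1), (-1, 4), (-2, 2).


Shoelace sum: (2*(-4) - 3*(-6)) + (3*(-5) - 5*(-4)) + (5*(-1) - 6*(-5)) + (6*4 - (-1)*(-1)) + ((-1)*2 - (-2)*4) + ((-2)*(-6) - 2*2)
= 77
Area = |77|/2 = 38.5

38.5


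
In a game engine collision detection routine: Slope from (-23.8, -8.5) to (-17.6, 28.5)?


slope = (y2-y1)/(x2-x1) = (28.5-(-8.5))/((-17.6)-(-23.8)) = 37/6.2 = 5.9677

5.9677


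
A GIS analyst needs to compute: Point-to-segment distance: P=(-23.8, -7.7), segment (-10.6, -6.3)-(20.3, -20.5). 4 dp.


Project P onto AB: t = 0 (clamped to [0,1])
Closest point on segment: (-10.6, -6.3)
Distance: 13.274

13.274


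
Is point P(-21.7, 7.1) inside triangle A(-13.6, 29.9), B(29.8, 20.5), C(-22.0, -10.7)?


Cross products: AB x AP = -1065.66, BC x BP = -912.68, CA x CP = 137.34
All same sign? no

No, outside


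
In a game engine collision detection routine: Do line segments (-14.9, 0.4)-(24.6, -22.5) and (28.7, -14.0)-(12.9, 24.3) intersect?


Cross products: d1=1442.36, d2=291.33, d3=429.64, d4=1580.67
d1*d2 < 0 and d3*d4 < 0? no

No, they don't intersect


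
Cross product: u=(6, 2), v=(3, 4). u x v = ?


u x v = u_x*v_y - u_y*v_x = 6*4 - 2*3
= 24 - 6 = 18

18


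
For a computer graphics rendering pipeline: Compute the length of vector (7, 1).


|u| = sqrt(7^2 + 1^2) = sqrt(50) = 7.0711

7.0711


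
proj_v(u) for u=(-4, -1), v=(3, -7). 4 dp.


u.v = -5, |v| = sqrt(58) = 7.6158
Scalar projection = u.v / |v| = -5 / sqrt(58) = -0.6565

-0.6565


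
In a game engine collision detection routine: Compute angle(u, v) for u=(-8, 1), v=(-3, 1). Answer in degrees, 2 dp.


u.v = 25, |u| = sqrt(65) = 8.0623, |v| = sqrt(10) = 3.1623
cos(theta) = u.v/(|u||v|) = 25/sqrt(650) = 0.980581
theta = acos(0.980581) = 11.31 degrees

11.31 degrees


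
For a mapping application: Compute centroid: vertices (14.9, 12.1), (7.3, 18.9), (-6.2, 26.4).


Centroid = ((x_A+x_B+x_C)/3, (y_A+y_B+y_C)/3)
= ((14.9+7.3+(-6.2))/3, (12.1+18.9+26.4)/3)
= (5.3333, 19.1333)

(5.3333, 19.1333)


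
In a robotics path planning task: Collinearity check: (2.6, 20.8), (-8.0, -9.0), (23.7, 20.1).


Cross product: ((-8)-2.6)*(20.1-20.8) - ((-9)-20.8)*(23.7-2.6)
= 636.2

No, not collinear


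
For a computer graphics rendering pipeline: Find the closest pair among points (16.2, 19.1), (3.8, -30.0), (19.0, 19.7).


d(P0,P1) = 50.6416, d(P0,P2) = 2.8636, d(P1,P2) = 51.9724
Closest: P0 and P2

Closest pair: (16.2, 19.1) and (19.0, 19.7), distance = 2.8636


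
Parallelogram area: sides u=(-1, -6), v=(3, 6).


|u x v| = |(-1)*6 - (-6)*3|
= |(-6) - (-18)| = 12

12


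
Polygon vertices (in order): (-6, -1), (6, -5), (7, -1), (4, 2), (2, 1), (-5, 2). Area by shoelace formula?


Shoelace sum: ((-6)*(-5) - 6*(-1)) + (6*(-1) - 7*(-5)) + (7*2 - 4*(-1)) + (4*1 - 2*2) + (2*2 - (-5)*1) + ((-5)*(-1) - (-6)*2)
= 109
Area = |109|/2 = 54.5

54.5


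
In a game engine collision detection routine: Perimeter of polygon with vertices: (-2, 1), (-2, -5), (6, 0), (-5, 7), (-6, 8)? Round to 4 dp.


Sides: (-2, 1)->(-2, -5): sqrt(36) = 6, (-2, -5)->(6, 0): sqrt(89) = 9.433981, (6, 0)->(-5, 7): sqrt(170) = 13.038405, (-5, 7)->(-6, 8): sqrt(2) = 1.414214, (-6, 8)->(-2, 1): sqrt(65) = 8.062258
Sum = 37.948858
Perimeter = 37.9489

37.9489


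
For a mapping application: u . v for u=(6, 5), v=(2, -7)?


u . v = u_x*v_x + u_y*v_y = 6*2 + 5*(-7)
= 12 + (-35) = -23

-23


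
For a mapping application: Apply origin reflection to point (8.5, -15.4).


Reflection over origin: (x,y) -> (-x,-y)
(8.5, -15.4) -> (-8.5, 15.4)

(-8.5, 15.4)


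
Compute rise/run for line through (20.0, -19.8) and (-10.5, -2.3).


slope = (y2-y1)/(x2-x1) = ((-2.3)-(-19.8))/((-10.5)-20) = 17.5/(-30.5) = -0.5738

-0.5738


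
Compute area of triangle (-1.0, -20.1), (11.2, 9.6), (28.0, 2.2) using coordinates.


Area = |x_A(y_B-y_C) + x_B(y_C-y_A) + x_C(y_A-y_B)|/2
= |(-7.4) + 249.76 + (-831.6)|/2
= 589.24/2 = 294.62

294.62


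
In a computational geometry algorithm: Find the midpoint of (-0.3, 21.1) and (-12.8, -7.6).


M = (((-0.3)+(-12.8))/2, (21.1+(-7.6))/2)
= (-6.55, 6.75)

(-6.55, 6.75)


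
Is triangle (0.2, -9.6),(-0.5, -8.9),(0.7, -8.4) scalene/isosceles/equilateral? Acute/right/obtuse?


Side lengths squared: AB^2=0.98, BC^2=1.69, CA^2=1.69
Sorted: [0.98, 1.69, 1.69]
By sides: Isosceles, By angles: Acute

Isosceles, Acute


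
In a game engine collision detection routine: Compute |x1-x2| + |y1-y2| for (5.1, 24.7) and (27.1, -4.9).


|5.1-27.1| + |24.7-(-4.9)| = 22 + 29.6 = 51.6

51.6


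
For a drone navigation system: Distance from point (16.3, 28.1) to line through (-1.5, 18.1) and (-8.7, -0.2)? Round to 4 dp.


|cross product| = 253.74
|line direction| = sqrt(386.73) = 19.6655
Distance = 253.74/sqrt(386.73) = 12.9028

12.9028


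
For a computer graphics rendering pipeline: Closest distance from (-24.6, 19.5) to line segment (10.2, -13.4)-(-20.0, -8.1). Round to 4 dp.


Project P onto AB: t = 1 (clamped to [0,1])
Closest point on segment: (-20, -8.1)
Distance: 27.9807

27.9807


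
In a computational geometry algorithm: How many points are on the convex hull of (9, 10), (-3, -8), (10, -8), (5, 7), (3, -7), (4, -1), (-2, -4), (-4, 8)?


Convex hull vertices (CCW): (-4, 8), (-3, -8), (10, -8), (9, 10)
Count = 4

4


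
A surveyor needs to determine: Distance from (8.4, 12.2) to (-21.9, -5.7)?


dx=-30.3, dy=-17.9
d^2 = (-30.3)^2 + (-17.9)^2 = 1238.5
d = sqrt(1238.5) = 35.1923

35.1923


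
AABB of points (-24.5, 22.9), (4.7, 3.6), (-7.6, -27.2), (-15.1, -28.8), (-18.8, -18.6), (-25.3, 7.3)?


x range: [-25.3, 4.7]
y range: [-28.8, 22.9]
Bounding box: (-25.3,-28.8) to (4.7,22.9)

(-25.3,-28.8) to (4.7,22.9)


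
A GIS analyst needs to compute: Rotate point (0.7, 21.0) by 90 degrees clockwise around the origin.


90° CW: (x,y) -> (y, -x)
(0.7,21) -> (21, -0.7)

(21, -0.7)


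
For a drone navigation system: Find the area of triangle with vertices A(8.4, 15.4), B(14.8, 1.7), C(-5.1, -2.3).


Area = |x_A(y_B-y_C) + x_B(y_C-y_A) + x_C(y_A-y_B)|/2
= |33.6 + (-261.96) + (-69.87)|/2
= 298.23/2 = 149.115

149.115


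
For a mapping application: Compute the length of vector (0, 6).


|u| = sqrt(0^2 + 6^2) = sqrt(36) = 6

6


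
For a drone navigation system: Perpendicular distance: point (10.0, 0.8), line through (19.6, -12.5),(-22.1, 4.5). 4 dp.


|cross product| = 391.41
|line direction| = sqrt(2027.89) = 45.0321
Distance = 391.41/sqrt(2027.89) = 8.6918

8.6918


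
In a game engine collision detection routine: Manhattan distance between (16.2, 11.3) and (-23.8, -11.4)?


|16.2-(-23.8)| + |11.3-(-11.4)| = 40 + 22.7 = 62.7

62.7


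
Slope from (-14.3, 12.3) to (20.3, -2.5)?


slope = (y2-y1)/(x2-x1) = ((-2.5)-12.3)/(20.3-(-14.3)) = (-14.8)/34.6 = -0.4277

-0.4277


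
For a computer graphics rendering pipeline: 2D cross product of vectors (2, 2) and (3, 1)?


u x v = u_x*v_y - u_y*v_x = 2*1 - 2*3
= 2 - 6 = -4

-4


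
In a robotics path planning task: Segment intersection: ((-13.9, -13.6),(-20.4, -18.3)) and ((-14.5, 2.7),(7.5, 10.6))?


Cross products: d1=-363.34, d2=-415.39, d3=-108.77, d4=-56.72
d1*d2 < 0 and d3*d4 < 0? no

No, they don't intersect


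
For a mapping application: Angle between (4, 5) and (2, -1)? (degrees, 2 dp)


u.v = 3, |u| = sqrt(41) = 6.4031, |v| = sqrt(5) = 2.2361
cos(theta) = u.v/(|u||v|) = 3/sqrt(205) = 0.209529
theta = acos(0.209529) = 77.91 degrees

77.91 degrees


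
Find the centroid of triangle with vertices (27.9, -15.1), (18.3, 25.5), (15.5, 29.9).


Centroid = ((x_A+x_B+x_C)/3, (y_A+y_B+y_C)/3)
= ((27.9+18.3+15.5)/3, ((-15.1)+25.5+29.9)/3)
= (20.5667, 13.4333)

(20.5667, 13.4333)


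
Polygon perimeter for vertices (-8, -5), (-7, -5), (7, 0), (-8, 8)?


Sides: (-8, -5)->(-7, -5): sqrt(1) = 1, (-7, -5)->(7, 0): sqrt(221) = 14.866069, (7, 0)->(-8, 8): sqrt(289) = 17, (-8, 8)->(-8, -5): sqrt(169) = 13
Sum = 45.866069
Perimeter = 45.8661

45.8661


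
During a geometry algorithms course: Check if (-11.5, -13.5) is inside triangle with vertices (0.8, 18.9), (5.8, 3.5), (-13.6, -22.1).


Cross products: AB x AP = -351.42, BC x BP = -113.08, CA x CP = 37.74
All same sign? no

No, outside


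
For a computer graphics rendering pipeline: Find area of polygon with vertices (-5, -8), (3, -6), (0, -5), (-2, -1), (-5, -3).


Shoelace sum: ((-5)*(-6) - 3*(-8)) + (3*(-5) - 0*(-6)) + (0*(-1) - (-2)*(-5)) + ((-2)*(-3) - (-5)*(-1)) + ((-5)*(-8) - (-5)*(-3))
= 55
Area = |55|/2 = 27.5

27.5


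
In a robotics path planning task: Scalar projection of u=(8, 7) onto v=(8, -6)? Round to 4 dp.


u.v = 22, |v| = sqrt(100) = 10
Scalar projection = u.v / |v| = 22 / sqrt(100) = 2.2

2.2


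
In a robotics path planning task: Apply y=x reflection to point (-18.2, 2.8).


Reflection over y=x: (x,y) -> (y,x)
(-18.2, 2.8) -> (2.8, -18.2)

(2.8, -18.2)


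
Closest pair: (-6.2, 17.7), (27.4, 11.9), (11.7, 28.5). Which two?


d(P0,P1) = 34.0969, d(P0,P2) = 20.9057, d(P1,P2) = 22.8484
Closest: P0 and P2

Closest pair: (-6.2, 17.7) and (11.7, 28.5), distance = 20.9057


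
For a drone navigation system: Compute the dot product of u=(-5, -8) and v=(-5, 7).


u . v = u_x*v_x + u_y*v_y = (-5)*(-5) + (-8)*7
= 25 + (-56) = -31

-31


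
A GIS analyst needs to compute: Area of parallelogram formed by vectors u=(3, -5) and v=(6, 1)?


|u x v| = |3*1 - (-5)*6|
= |3 - (-30)| = 33

33


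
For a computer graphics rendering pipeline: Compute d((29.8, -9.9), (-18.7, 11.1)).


dx=-48.5, dy=21
d^2 = (-48.5)^2 + 21^2 = 2793.25
d = sqrt(2793.25) = 52.8512

52.8512


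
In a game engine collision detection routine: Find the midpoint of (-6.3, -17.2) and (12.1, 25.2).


M = (((-6.3)+12.1)/2, ((-17.2)+25.2)/2)
= (2.9, 4)

(2.9, 4)


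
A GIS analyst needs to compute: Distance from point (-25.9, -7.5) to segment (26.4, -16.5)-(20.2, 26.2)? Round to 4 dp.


Project P onto AB: t = 0.3806 (clamped to [0,1])
Closest point on segment: (24.0403, -0.2487)
Distance: 50.464

50.464


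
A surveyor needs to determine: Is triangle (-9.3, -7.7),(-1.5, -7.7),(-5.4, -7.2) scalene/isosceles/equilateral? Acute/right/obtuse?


Side lengths squared: AB^2=60.84, BC^2=15.46, CA^2=15.46
Sorted: [15.46, 15.46, 60.84]
By sides: Isosceles, By angles: Obtuse

Isosceles, Obtuse


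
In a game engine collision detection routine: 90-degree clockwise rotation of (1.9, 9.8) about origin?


90° CW: (x,y) -> (y, -x)
(1.9,9.8) -> (9.8, -1.9)

(9.8, -1.9)


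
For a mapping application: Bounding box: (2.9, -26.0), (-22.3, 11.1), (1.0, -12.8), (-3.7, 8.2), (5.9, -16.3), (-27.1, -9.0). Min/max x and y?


x range: [-27.1, 5.9]
y range: [-26, 11.1]
Bounding box: (-27.1,-26) to (5.9,11.1)

(-27.1,-26) to (5.9,11.1)


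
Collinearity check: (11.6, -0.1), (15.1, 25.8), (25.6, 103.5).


Cross product: (15.1-11.6)*(103.5-(-0.1)) - (25.8-(-0.1))*(25.6-11.6)
= 0

Yes, collinear


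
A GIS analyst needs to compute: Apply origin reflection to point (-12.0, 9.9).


Reflection over origin: (x,y) -> (-x,-y)
(-12, 9.9) -> (12, -9.9)

(12, -9.9)


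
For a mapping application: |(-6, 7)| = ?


|u| = sqrt((-6)^2 + 7^2) = sqrt(85) = 9.2195

9.2195


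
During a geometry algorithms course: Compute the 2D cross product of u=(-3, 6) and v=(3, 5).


u x v = u_x*v_y - u_y*v_x = (-3)*5 - 6*3
= (-15) - 18 = -33

-33


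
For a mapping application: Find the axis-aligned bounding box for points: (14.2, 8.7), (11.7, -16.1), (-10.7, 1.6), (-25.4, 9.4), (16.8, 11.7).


x range: [-25.4, 16.8]
y range: [-16.1, 11.7]
Bounding box: (-25.4,-16.1) to (16.8,11.7)

(-25.4,-16.1) to (16.8,11.7)


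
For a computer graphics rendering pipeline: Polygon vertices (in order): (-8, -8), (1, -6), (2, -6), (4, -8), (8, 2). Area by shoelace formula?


Shoelace sum: ((-8)*(-6) - 1*(-8)) + (1*(-6) - 2*(-6)) + (2*(-8) - 4*(-6)) + (4*2 - 8*(-8)) + (8*(-8) - (-8)*2)
= 94
Area = |94|/2 = 47

47


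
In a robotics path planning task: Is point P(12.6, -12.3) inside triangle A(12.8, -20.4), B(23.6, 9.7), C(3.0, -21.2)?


Cross products: AB x AP = 93.5, BC x BP = 113.3, CA x CP = 79.54
All same sign? yes

Yes, inside


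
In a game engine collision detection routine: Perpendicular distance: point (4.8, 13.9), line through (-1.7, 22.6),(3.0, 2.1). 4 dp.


|cross product| = 92.36
|line direction| = sqrt(442.34) = 21.0319
Distance = 92.36/sqrt(442.34) = 4.3914

4.3914


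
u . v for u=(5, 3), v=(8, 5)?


u . v = u_x*v_x + u_y*v_y = 5*8 + 3*5
= 40 + 15 = 55

55


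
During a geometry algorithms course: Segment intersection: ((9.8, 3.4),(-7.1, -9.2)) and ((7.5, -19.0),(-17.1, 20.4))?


Cross products: d1=-641.66, d2=334.16, d3=349.58, d4=-626.24
d1*d2 < 0 and d3*d4 < 0? yes

Yes, they intersect


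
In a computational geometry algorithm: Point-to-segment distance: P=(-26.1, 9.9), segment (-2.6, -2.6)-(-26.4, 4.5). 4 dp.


Project P onto AB: t = 1 (clamped to [0,1])
Closest point on segment: (-26.4, 4.5)
Distance: 5.4083

5.4083


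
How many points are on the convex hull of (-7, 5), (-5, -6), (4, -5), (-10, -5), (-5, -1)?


Convex hull vertices (CCW): (-10, -5), (-5, -6), (4, -5), (-7, 5)
Count = 4

4


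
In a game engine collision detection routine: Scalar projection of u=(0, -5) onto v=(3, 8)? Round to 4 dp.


u.v = -40, |v| = sqrt(73) = 8.544
Scalar projection = u.v / |v| = -40 / sqrt(73) = -4.6816

-4.6816


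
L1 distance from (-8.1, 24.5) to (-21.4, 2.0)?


|(-8.1)-(-21.4)| + |24.5-2| = 13.3 + 22.5 = 35.8

35.8


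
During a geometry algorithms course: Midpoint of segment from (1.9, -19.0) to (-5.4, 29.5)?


M = ((1.9+(-5.4))/2, ((-19)+29.5)/2)
= (-1.75, 5.25)

(-1.75, 5.25)


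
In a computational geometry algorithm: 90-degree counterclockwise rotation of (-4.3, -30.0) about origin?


90° CCW: (x,y) -> (-y, x)
(-4.3,-30) -> (30, -4.3)

(30, -4.3)


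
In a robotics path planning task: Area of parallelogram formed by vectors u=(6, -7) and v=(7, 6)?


|u x v| = |6*6 - (-7)*7|
= |36 - (-49)| = 85

85


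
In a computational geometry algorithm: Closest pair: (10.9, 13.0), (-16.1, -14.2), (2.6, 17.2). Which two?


d(P0,P1) = 38.3254, d(P0,P2) = 9.3022, d(P1,P2) = 36.5465
Closest: P0 and P2

Closest pair: (10.9, 13.0) and (2.6, 17.2), distance = 9.3022


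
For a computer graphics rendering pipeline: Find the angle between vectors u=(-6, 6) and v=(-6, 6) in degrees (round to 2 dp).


u.v = 72, |u| = sqrt(72) = 8.4853, |v| = sqrt(72) = 8.4853
cos(theta) = u.v/(|u||v|) = 72/sqrt(5184) = 1
theta = acos(1) = 0 degrees

0 degrees


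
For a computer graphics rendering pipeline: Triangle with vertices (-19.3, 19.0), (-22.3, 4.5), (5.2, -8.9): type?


Side lengths squared: AB^2=219.25, BC^2=935.81, CA^2=1378.66
Sorted: [219.25, 935.81, 1378.66]
By sides: Scalene, By angles: Obtuse

Scalene, Obtuse


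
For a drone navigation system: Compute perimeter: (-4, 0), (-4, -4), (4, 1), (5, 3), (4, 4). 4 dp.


Sides: (-4, 0)->(-4, -4): sqrt(16) = 4, (-4, -4)->(4, 1): sqrt(89) = 9.433981, (4, 1)->(5, 3): sqrt(5) = 2.236068, (5, 3)->(4, 4): sqrt(2) = 1.414214, (4, 4)->(-4, 0): sqrt(80) = 8.944272
Sum = 26.028535
Perimeter = 26.0285

26.0285


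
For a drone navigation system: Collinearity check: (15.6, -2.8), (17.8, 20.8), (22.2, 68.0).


Cross product: (17.8-15.6)*(68-(-2.8)) - (20.8-(-2.8))*(22.2-15.6)
= 0

Yes, collinear


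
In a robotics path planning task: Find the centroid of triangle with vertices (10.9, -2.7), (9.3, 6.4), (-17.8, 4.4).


Centroid = ((x_A+x_B+x_C)/3, (y_A+y_B+y_C)/3)
= ((10.9+9.3+(-17.8))/3, ((-2.7)+6.4+4.4)/3)
= (0.8, 2.7)

(0.8, 2.7)


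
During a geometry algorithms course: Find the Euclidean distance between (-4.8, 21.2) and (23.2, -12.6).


dx=28, dy=-33.8
d^2 = 28^2 + (-33.8)^2 = 1926.44
d = sqrt(1926.44) = 43.8912

43.8912


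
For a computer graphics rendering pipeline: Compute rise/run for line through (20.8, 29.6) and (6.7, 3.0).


slope = (y2-y1)/(x2-x1) = (3-29.6)/(6.7-20.8) = (-26.6)/(-14.1) = 1.8865

1.8865


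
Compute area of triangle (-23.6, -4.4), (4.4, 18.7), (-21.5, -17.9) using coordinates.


Area = |x_A(y_B-y_C) + x_B(y_C-y_A) + x_C(y_A-y_B)|/2
= |(-863.76) + (-59.4) + 496.65|/2
= 426.51/2 = 213.255

213.255


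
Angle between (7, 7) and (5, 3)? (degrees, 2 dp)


u.v = 56, |u| = sqrt(98) = 9.8995, |v| = sqrt(34) = 5.831
cos(theta) = u.v/(|u||v|) = 56/sqrt(3332) = 0.970143
theta = acos(0.970143) = 14.04 degrees

14.04 degrees


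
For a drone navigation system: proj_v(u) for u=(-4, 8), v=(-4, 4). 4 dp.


u.v = 48, |v| = sqrt(32) = 5.6569
Scalar projection = u.v / |v| = 48 / sqrt(32) = 8.4853

8.4853


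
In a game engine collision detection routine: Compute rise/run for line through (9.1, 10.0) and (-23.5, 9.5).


slope = (y2-y1)/(x2-x1) = (9.5-10)/((-23.5)-9.1) = (-0.5)/(-32.6) = 0.0153

0.0153


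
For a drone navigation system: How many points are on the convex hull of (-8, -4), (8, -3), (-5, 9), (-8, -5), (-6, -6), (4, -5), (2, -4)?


Convex hull vertices (CCW): (-8, -5), (-6, -6), (4, -5), (8, -3), (-5, 9), (-8, -4)
Count = 6

6


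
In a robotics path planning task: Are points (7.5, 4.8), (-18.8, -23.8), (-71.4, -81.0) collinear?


Cross product: ((-18.8)-7.5)*((-81)-4.8) - ((-23.8)-4.8)*((-71.4)-7.5)
= 0

Yes, collinear


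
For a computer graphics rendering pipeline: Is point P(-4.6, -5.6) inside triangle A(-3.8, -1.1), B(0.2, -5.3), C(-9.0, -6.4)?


Cross products: AB x AP = -21.36, BC x BP = -2.52, CA x CP = -19.16
All same sign? yes

Yes, inside


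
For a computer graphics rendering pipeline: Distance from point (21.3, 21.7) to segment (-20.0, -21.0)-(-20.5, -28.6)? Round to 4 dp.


Project P onto AB: t = 0 (clamped to [0,1])
Closest point on segment: (-20, -21)
Distance: 59.4052

59.4052


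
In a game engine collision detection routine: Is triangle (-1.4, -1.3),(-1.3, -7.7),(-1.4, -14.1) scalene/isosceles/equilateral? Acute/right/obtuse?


Side lengths squared: AB^2=40.97, BC^2=40.97, CA^2=163.84
Sorted: [40.97, 40.97, 163.84]
By sides: Isosceles, By angles: Obtuse

Isosceles, Obtuse


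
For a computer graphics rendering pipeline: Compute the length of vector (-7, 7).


|u| = sqrt((-7)^2 + 7^2) = sqrt(98) = 9.8995

9.8995


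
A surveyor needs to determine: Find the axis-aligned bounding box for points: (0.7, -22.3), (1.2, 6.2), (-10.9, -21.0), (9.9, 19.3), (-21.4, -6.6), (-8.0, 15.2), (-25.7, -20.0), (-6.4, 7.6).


x range: [-25.7, 9.9]
y range: [-22.3, 19.3]
Bounding box: (-25.7,-22.3) to (9.9,19.3)

(-25.7,-22.3) to (9.9,19.3)


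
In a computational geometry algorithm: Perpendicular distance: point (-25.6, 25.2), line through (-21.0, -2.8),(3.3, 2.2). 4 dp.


|cross product| = 703.4
|line direction| = sqrt(615.49) = 24.8091
Distance = 703.4/sqrt(615.49) = 28.3525

28.3525


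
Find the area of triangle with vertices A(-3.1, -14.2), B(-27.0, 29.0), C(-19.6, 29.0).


Area = |x_A(y_B-y_C) + x_B(y_C-y_A) + x_C(y_A-y_B)|/2
= |0 + (-1166.4) + 846.72|/2
= 319.68/2 = 159.84

159.84


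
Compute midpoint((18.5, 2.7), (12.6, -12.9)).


M = ((18.5+12.6)/2, (2.7+(-12.9))/2)
= (15.55, -5.1)

(15.55, -5.1)


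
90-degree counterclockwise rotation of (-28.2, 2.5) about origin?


90° CCW: (x,y) -> (-y, x)
(-28.2,2.5) -> (-2.5, -28.2)

(-2.5, -28.2)


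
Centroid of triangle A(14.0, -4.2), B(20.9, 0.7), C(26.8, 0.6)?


Centroid = ((x_A+x_B+x_C)/3, (y_A+y_B+y_C)/3)
= ((14+20.9+26.8)/3, ((-4.2)+0.7+0.6)/3)
= (20.5667, -0.9667)

(20.5667, -0.9667)


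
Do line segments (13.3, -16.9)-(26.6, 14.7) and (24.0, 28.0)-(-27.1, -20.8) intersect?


Cross products: d1=1772.23, d2=806.51, d3=259.05, d4=1224.77
d1*d2 < 0 and d3*d4 < 0? no

No, they don't intersect


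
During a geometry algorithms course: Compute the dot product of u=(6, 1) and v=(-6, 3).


u . v = u_x*v_x + u_y*v_y = 6*(-6) + 1*3
= (-36) + 3 = -33

-33


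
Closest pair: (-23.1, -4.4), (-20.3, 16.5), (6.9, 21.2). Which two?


d(P0,P1) = 21.0867, d(P0,P2) = 39.4381, d(P1,P2) = 27.6031
Closest: P0 and P1

Closest pair: (-23.1, -4.4) and (-20.3, 16.5), distance = 21.0867


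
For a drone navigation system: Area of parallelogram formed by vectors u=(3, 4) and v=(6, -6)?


|u x v| = |3*(-6) - 4*6|
= |(-18) - 24| = 42

42


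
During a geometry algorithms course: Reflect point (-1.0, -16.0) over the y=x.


Reflection over y=x: (x,y) -> (y,x)
(-1, -16) -> (-16, -1)

(-16, -1)


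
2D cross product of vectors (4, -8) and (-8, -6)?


u x v = u_x*v_y - u_y*v_x = 4*(-6) - (-8)*(-8)
= (-24) - 64 = -88

-88


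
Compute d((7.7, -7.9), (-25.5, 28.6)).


dx=-33.2, dy=36.5
d^2 = (-33.2)^2 + 36.5^2 = 2434.49
d = sqrt(2434.49) = 49.3406

49.3406


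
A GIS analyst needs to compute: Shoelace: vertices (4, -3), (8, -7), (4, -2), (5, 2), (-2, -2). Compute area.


Shoelace sum: (4*(-7) - 8*(-3)) + (8*(-2) - 4*(-7)) + (4*2 - 5*(-2)) + (5*(-2) - (-2)*2) + ((-2)*(-3) - 4*(-2))
= 34
Area = |34|/2 = 17

17


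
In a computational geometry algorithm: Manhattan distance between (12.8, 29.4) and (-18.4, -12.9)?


|12.8-(-18.4)| + |29.4-(-12.9)| = 31.2 + 42.3 = 73.5

73.5


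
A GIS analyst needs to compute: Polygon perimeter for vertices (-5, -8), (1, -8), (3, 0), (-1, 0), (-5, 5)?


Sides: (-5, -8)->(1, -8): sqrt(36) = 6, (1, -8)->(3, 0): sqrt(68) = 8.246211, (3, 0)->(-1, 0): sqrt(16) = 4, (-1, 0)->(-5, 5): sqrt(41) = 6.403124, (-5, 5)->(-5, -8): sqrt(169) = 13
Sum = 37.649335
Perimeter = 37.6493

37.6493


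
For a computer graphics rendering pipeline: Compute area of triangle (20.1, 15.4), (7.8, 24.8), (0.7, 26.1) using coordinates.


Area = |x_A(y_B-y_C) + x_B(y_C-y_A) + x_C(y_A-y_B)|/2
= |(-26.13) + 83.46 + (-6.58)|/2
= 50.75/2 = 25.375

25.375


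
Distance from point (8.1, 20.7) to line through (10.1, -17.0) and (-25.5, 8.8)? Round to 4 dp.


|cross product| = 1290.52
|line direction| = sqrt(1933) = 43.9659
Distance = 1290.52/sqrt(1933) = 29.3528

29.3528


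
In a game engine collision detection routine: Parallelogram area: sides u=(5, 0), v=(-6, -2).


|u x v| = |5*(-2) - 0*(-6)|
= |(-10) - 0| = 10

10


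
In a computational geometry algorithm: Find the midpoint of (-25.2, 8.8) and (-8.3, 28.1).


M = (((-25.2)+(-8.3))/2, (8.8+28.1)/2)
= (-16.75, 18.45)

(-16.75, 18.45)


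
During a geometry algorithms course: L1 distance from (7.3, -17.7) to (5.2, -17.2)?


|7.3-5.2| + |(-17.7)-(-17.2)| = 2.1 + 0.5 = 2.6

2.6


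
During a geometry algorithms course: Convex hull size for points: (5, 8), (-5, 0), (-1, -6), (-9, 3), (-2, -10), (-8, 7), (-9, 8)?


Convex hull vertices (CCW): (-9, 3), (-2, -10), (5, 8), (-9, 8)
Count = 4

4


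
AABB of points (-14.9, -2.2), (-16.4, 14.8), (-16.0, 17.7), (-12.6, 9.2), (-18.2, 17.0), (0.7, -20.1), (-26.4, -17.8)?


x range: [-26.4, 0.7]
y range: [-20.1, 17.7]
Bounding box: (-26.4,-20.1) to (0.7,17.7)

(-26.4,-20.1) to (0.7,17.7)


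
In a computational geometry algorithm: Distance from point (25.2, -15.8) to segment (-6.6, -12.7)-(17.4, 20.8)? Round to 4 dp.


Project P onto AB: t = 0.3883 (clamped to [0,1])
Closest point on segment: (2.7181, 0.3065)
Distance: 27.656

27.656


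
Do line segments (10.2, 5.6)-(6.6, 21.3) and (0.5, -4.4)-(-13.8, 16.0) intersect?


Cross products: d1=-340.88, d2=-491.95, d3=188.29, d4=339.36
d1*d2 < 0 and d3*d4 < 0? no

No, they don't intersect


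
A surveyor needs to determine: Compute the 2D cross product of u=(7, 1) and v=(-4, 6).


u x v = u_x*v_y - u_y*v_x = 7*6 - 1*(-4)
= 42 - (-4) = 46

46


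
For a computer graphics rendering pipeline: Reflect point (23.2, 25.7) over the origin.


Reflection over origin: (x,y) -> (-x,-y)
(23.2, 25.7) -> (-23.2, -25.7)

(-23.2, -25.7)


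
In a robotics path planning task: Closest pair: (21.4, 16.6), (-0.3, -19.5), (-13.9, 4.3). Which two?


d(P0,P1) = 42.1201, d(P0,P2) = 37.3815, d(P1,P2) = 27.4117
Closest: P1 and P2

Closest pair: (-0.3, -19.5) and (-13.9, 4.3), distance = 27.4117


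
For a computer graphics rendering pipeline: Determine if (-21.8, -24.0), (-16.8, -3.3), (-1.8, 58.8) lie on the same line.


Cross product: ((-16.8)-(-21.8))*(58.8-(-24)) - ((-3.3)-(-24))*((-1.8)-(-21.8))
= 0

Yes, collinear


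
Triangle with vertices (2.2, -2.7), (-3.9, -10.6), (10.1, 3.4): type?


Side lengths squared: AB^2=99.62, BC^2=392, CA^2=99.62
Sorted: [99.62, 99.62, 392]
By sides: Isosceles, By angles: Obtuse

Isosceles, Obtuse


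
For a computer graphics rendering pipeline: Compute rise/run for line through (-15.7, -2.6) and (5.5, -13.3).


slope = (y2-y1)/(x2-x1) = ((-13.3)-(-2.6))/(5.5-(-15.7)) = (-10.7)/21.2 = -0.5047

-0.5047
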